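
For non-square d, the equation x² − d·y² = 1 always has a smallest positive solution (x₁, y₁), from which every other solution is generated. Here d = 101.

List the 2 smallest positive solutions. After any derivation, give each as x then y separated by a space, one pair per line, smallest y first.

201 20
80801 8040

[10; 20] for √101; ℓ=1 ⇒ convergent index 1
k=0  a_k=10  p_k/q_k = 10/1
k=1  a_k=20  p_k/q_k = 201/20
→ (201, 20).  Check: 201²=40401, 101·20²=40400, difference 1.
n=2: (201,20)∘(201,20) = (201·201+101·20·20, 201·20+20·201) = (80801,8040)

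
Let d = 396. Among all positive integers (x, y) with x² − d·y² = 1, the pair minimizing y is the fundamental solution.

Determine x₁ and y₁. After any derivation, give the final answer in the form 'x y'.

[19; 1,8,1,38] for √396; ℓ=4 ⇒ convergent index 3
a_0=19:  p_0=19·1+0=19,  q_0=19·0+1=1
a_1=1:  p_1=1·19+1=20,  q_1=1·1+0=1
a_2=8:  p_2=8·20+19=179,  q_2=8·1+1=9
a_3=1:  p_3=1·179+20=199,  q_3=1·9+1=10
→ (199, 10).  Check: 199²=39601, 396·10²=39600, difference 1.

199 10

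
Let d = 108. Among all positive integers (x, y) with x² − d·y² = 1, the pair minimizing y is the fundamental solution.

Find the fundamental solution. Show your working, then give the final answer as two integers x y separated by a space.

1351 130

√108 → a₀=10, period (2,1,1,4,1,1,2,20); ℓ=8 even so k=7
k=0  a_k=10  p_k/q_k = 10/1
k=1  a_k=2  p_k/q_k = 21/2
k=2  a_k=1  p_k/q_k = 31/3
k=3  a_k=1  p_k/q_k = 52/5
…
k=5  a_k=1  p_k/q_k = 291/28
k=6  a_k=1  p_k/q_k = 530/51
k=7  a_k=2  p_k/q_k = 1351/130
(x₁, y₁) = (1351, 130);  1351² − 108·130² = 1 ✓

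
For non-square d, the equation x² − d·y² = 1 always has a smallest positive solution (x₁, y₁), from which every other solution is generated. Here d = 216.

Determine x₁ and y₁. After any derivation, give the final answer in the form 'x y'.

485 33

√216 = [14; 1,2,3,2,1,28, …], period ℓ=6 (even) → k=5
i=0: a=14 ⇒ p=14, q=1
i=1: a=1 ⇒ p=15, q=1
…
i=4: a=2 ⇒ p=338, q=23
i=5: a=1 ⇒ p=485, q=33
(x₁, y₁) = (485, 33);  485² − 216·33² = 1 ✓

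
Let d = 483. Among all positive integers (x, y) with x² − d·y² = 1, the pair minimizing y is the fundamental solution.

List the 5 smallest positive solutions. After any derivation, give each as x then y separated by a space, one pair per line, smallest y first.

√483 → a₀=21, period (1,42); ℓ=2 even so k=1
a_0=21:  p_0=21·1+0=21,  q_0=21·0+1=1
a_1=1:  p_1=1·21+1=22,  q_1=1·1+0=1
→ (22, 1).  Check: 22²=484, 483·1²=483, difference 1.
n=2: (22,1)∘(22,1) = (22·22+483·1·1, 22·1+1·22) = (967,44)
n=3: (967,44)∘(22,1) = (22·967+483·1·44, 22·44+1·967) = (42526,1935)
n=4: (42526,1935)∘(22,1) = (22·42526+483·1·1935, 22·1935+1·42526) = (1870177,85096)
n=5: (1870177,85096)∘(22,1) = (22·1870177+483·1·85096, 22·85096+1·1870177) = (82245262,3742289)

22 1
967 44
42526 1935
1870177 85096
82245262 3742289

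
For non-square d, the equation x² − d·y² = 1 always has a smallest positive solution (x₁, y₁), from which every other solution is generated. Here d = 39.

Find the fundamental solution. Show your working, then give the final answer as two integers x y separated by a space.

√39 = [6; 4,12, …], period ℓ=2 (even) → k=1
a_0=6:  p_0=6·1+0=6,  q_0=6·0+1=1
a_1=4:  p_1=4·6+1=25,  q_1=4·1+0=4
fundamental: x₁=25, y₁=4  (since 625 − 39·16 = 1)

25 4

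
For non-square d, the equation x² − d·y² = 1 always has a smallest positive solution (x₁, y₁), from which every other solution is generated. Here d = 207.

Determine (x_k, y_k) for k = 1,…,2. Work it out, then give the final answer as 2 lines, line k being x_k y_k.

1151 80
2649601 184160

√207 → a₀=14, period (2,1,1,2,1,1,2,28); ℓ=8 even so k=7
step 0: (14, 1)  from 14·(1,0) + (0,1)
…
step 2: (43, 3)  from 1·(29,2) + (14,1)
step 3: (72, 5)  from 1·(43,3) + (29,2)
step 4: (187, 13)  from 2·(72,5) + (43,3)
step 5: (259, 18)  from 1·(187,13) + (72,5)
step 6: (446, 31)  from 1·(259,18) + (187,13)
step 7: (1151, 80)  from 2·(446,31) + (259,18)
(x₁, y₁) = (1151, 80);  1151² − 207·80² = 1 ✓
k=2:  x_2 = 1151·1151+207·80·80 = 2649601,  y_2 = 1151·80+80·1151 = 184160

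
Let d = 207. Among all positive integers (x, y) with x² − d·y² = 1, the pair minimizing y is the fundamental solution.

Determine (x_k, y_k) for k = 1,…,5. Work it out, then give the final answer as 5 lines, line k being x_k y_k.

1151 80
2649601 184160
6099380351 423936240
14040770918401 975901040320
32321848554778751 2246523770880400

d=207: √d = [14; 2,1,1,2,1,1,2,28] (ℓ=8, even), read p_7/q_7
k=0  a_k=14  p_k/q_k = 14/1
…
k=6  a_k=1  p_k/q_k = 446/31
k=7  a_k=2  p_k/q_k = 1151/80
fundamental: x₁=1151, y₁=80  (since 1324801 − 207·6400 = 1)
(1151+80√207)^2 = 2649601 + 184160√207
(1151+80√207)^3 = 6099380351 + 423936240√207
(1151+80√207)^4 = 14040770918401 + 975901040320√207
(1151+80√207)^5 = 32321848554778751 + 2246523770880400√207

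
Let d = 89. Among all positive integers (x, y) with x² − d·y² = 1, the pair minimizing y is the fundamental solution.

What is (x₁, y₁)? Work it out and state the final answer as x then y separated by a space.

√89 = [9; 2,3,3,2,18, …], period ℓ=5 (odd) → k=9
i=0: a=9 ⇒ p=9, q=1
…
i=2: a=3 ⇒ p=66, q=7
…
i=4: a=2 ⇒ p=500, q=53
…
i=7: a=3 ⇒ p=66019, q=6998
i=8: a=3 ⇒ p=216991, q=23001
i=9: a=2 ⇒ p=500001, q=53000
(x₁, y₁) = (500001, 53000);  500001² − 89·53000² = 1 ✓

500001 53000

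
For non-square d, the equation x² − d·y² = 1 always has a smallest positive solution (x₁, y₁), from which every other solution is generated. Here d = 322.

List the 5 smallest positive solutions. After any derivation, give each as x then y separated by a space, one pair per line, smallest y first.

323 18
208657 11628
134792099 7511670
87075487297 4852527192
56250630001763 3134725054362

√322 → a₀=17, period (1,16,1,34); ℓ=4 even so k=3
step 0: (17, 1)  from 17·(1,0) + (0,1)
step 1: (18, 1)  from 1·(17,1) + (1,0)
step 2: (305, 17)  from 16·(18,1) + (17,1)
step 3: (323, 18)  from 1·(305,17) + (18,1)
fundamental: x₁=323, y₁=18  (since 104329 − 322·324 = 1)
(x_2, y_2) = (323·323 + 322·18·18, 323·18 + 18·323) = (208657, 11628)
(x_3, y_3) = (323·208657 + 322·18·11628, 323·11628 + 18·208657) = (134792099, 7511670)
(x_4, y_4) = (323·134792099 + 322·18·7511670, 323·7511670 + 18·134792099) = (87075487297, 4852527192)
(x_5, y_5) = (323·87075487297 + 322·18·4852527192, 323·4852527192 + 18·87075487297) = (56250630001763, 3134725054362)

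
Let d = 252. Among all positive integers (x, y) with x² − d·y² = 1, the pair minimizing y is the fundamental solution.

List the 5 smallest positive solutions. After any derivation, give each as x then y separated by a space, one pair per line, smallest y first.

√252 = [15; 1,6,1,30, …], period ℓ=4 (even) → k=3
a_0=15:  p_0=15·1+0=15,  q_0=15·0+1=1
…
a_2=6:  p_2=6·16+15=111,  q_2=6·1+1=7
a_3=1:  p_3=1·111+16=127,  q_3=1·7+1=8
fundamental: x₁=127, y₁=8  (since 16129 − 252·64 = 1)
(127+8√252)^2 = 32257 + 2032√252
(127+8√252)^3 = 8193151 + 516120√252
(127+8√252)^4 = 2081028097 + 131092448√252
(127+8√252)^5 = 528572943487 + 33296965672√252

127 8
32257 2032
8193151 516120
2081028097 131092448
528572943487 33296965672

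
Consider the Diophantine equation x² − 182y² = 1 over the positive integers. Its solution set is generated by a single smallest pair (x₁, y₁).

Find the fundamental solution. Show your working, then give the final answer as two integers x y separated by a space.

d=182: √d = [13; 2,26] (ℓ=2, even), read p_1/q_1
step 0: (13, 1)  from 13·(1,0) + (0,1)
step 1: (27, 2)  from 2·(13,1) + (1,0)
(x₁, y₁) = (27, 2);  27² − 182·2² = 1 ✓

27 2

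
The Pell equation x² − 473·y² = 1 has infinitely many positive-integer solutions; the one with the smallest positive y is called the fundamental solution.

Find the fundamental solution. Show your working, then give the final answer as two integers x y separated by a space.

87 4

√473 → a₀=21, period (1,2,1,42); ℓ=4 even so k=3
i=0: a=21 ⇒ p=21, q=1
i=1: a=1 ⇒ p=22, q=1
i=2: a=2 ⇒ p=65, q=3
i=3: a=1 ⇒ p=87, q=4
(x₁, y₁) = (87, 4);  87² − 473·4² = 1 ✓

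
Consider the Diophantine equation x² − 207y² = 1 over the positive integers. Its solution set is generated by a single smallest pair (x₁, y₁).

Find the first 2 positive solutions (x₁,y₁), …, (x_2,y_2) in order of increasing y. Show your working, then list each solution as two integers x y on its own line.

1151 80
2649601 184160

[14; 2,1,1,2,1,1,2,28] for √207; ℓ=8 ⇒ convergent index 7
i=0: a=14 ⇒ p=14, q=1
i=1: a=2 ⇒ p=29, q=2
…
i=3: a=1 ⇒ p=72, q=5
i=4: a=2 ⇒ p=187, q=13
i=5: a=1 ⇒ p=259, q=18
i=6: a=1 ⇒ p=446, q=31
i=7: a=2 ⇒ p=1151, q=80
→ (1151, 80).  Check: 1151²=1324801, 207·80²=1324800, difference 1.
k=2:  x_2 = 1151·1151+207·80·80 = 2649601,  y_2 = 1151·80+80·1151 = 184160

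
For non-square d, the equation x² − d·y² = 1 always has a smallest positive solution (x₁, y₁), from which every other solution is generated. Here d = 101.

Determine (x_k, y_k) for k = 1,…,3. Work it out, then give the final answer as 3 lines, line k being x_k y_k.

201 20
80801 8040
32481801 3232060

√101 → a₀=10, period (20); ℓ=1 odd so k=1
a_0=10:  p_0=10·1+0=10,  q_0=10·0+1=1
a_1=20:  p_1=20·10+1=201,  q_1=20·1+0=20
→ (201, 20).  Check: 201²=40401, 101·20²=40400, difference 1.
k=2:  x_2 = 201·201+101·20·20 = 80801,  y_2 = 201·20+20·201 = 8040
k=3:  x_3 = 201·80801+101·20·8040 = 32481801,  y_3 = 201·8040+20·80801 = 3232060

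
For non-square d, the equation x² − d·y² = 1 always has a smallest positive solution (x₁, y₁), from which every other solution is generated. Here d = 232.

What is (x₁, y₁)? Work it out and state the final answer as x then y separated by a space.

√232 = [15; 4,3,7,3,4,30, …], period ℓ=6 (even) → k=5
a_0=15:  p_0=15·1+0=15,  q_0=15·0+1=1
a_1=4:  p_1=4·15+1=61,  q_1=4·1+0=4
a_2=3:  p_2=3·61+15=198,  q_2=3·4+1=13
a_3=7:  p_3=7·198+61=1447,  q_3=7·13+4=95
a_4=3:  p_4=3·1447+198=4539,  q_4=3·95+13=298
a_5=4:  p_5=4·4539+1447=19603,  q_5=4·298+95=1287
fundamental: x₁=19603, y₁=1287  (since 384277609 − 232·1656369 = 1)

19603 1287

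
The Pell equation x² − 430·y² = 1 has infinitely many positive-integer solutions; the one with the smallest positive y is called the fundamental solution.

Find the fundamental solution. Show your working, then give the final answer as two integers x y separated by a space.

√430 → a₀=20, period (1,2,1,3,1,…,2,1,40); ℓ=14 even so k=13
step 0: (20, 1)  from 20·(1,0) + (0,1)
step 1: (21, 1)  from 1·(20,1) + (1,0)
step 2: (62, 3)  from 2·(21,1) + (20,1)
…
step 5: (394, 19)  from 1·(311,15) + (83,4)
step 6: (2675, 129)  from 6·(394,19) + (311,15)
step 7: (21794, 1051)  from 8·(2675,129) + (394,19)
step 8: (133439, 6435)  from 6·(21794,1051) + (2675,129)
step 9: (155233, 7486)  from 1·(133439,6435) + (21794,1051)
…
step 11: (754371, 36379)  from 1·(599138,28893) + (155233,7486)
step 12: (2107880, 101651)  from 2·(754371,36379) + (599138,28893)
step 13: (2862251, 138030)  from 1·(2107880,101651) + (754371,36379)
fundamental: x₁=2862251, y₁=138030  (since 8192480787001 − 430·19052280900 = 1)

2862251 138030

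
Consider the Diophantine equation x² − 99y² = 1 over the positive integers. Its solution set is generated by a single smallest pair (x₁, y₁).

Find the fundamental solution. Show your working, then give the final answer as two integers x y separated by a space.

10 1

d=99: √d = [9; 1,18] (ℓ=2, even), read p_1/q_1
a_0=9:  p_0=9·1+0=9,  q_0=9·0+1=1
a_1=1:  p_1=1·9+1=10,  q_1=1·1+0=1
→ (10, 1).  Check: 10²=100, 99·1²=99, difference 1.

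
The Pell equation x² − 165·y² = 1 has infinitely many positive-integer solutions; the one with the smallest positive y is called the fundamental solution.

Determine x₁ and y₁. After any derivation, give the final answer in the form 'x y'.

1079 84

√165 = [12; 1,5,2,5,1,24, …], period ℓ=6 (even) → k=5
i=0: a=12 ⇒ p=12, q=1
…
i=2: a=5 ⇒ p=77, q=6
i=3: a=2 ⇒ p=167, q=13
i=4: a=5 ⇒ p=912, q=71
i=5: a=1 ⇒ p=1079, q=84
fundamental: x₁=1079, y₁=84  (since 1164241 − 165·7056 = 1)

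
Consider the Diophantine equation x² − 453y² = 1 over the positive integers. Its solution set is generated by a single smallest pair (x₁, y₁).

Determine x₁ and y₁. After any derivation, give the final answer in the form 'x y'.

1653751 77700

√453 = [21; 3,1,1,10,14,10,1,1,3,42, …], period ℓ=10 (even) → k=9
k=0  a_k=21  p_k/q_k = 21/1
…
k=2  a_k=1  p_k/q_k = 85/4
k=3  a_k=1  p_k/q_k = 149/7
…
k=5  a_k=14  p_k/q_k = 22199/1043
…
k=7  a_k=1  p_k/q_k = 245764/11547
k=8  a_k=1  p_k/q_k = 469329/22051
k=9  a_k=3  p_k/q_k = 1653751/77700
→ (1653751, 77700).  Check: 1653751²=2734892370001, 453·77700²=2734892370000, difference 1.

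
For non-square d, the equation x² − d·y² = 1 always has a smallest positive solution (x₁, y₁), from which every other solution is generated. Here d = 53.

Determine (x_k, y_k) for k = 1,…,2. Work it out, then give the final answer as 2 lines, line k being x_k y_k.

66249 9100
8777860001 1205731800

√53 = [7; 3,1,1,3,14, …], period ℓ=5 (odd) → k=9
k=0  a_k=7  p_k/q_k = 7/1
k=1  a_k=3  p_k/q_k = 22/3
…
k=3  a_k=1  p_k/q_k = 51/7
…
k=6  a_k=3  p_k/q_k = 7979/1096
k=7  a_k=1  p_k/q_k = 10578/1453
k=8  a_k=1  p_k/q_k = 18557/2549
k=9  a_k=3  p_k/q_k = 66249/9100
(x₁, y₁) = (66249, 9100);  66249² − 53·9100² = 1 ✓
(x_2, y_2) = (66249·66249 + 53·9100·9100, 66249·9100 + 9100·66249) = (8777860001, 1205731800)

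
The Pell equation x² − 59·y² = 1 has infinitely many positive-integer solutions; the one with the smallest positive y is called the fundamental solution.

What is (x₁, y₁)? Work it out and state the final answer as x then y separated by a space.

d=59: √d = [7; 1,2,7,2,1,14] (ℓ=6, even), read p_5/q_5
a_0=7:  p_0=7·1+0=7,  q_0=7·0+1=1
a_1=1:  p_1=1·7+1=8,  q_1=1·1+0=1
a_2=2:  p_2=2·8+7=23,  q_2=2·1+1=3
a_3=7:  p_3=7·23+8=169,  q_3=7·3+1=22
a_4=2:  p_4=2·169+23=361,  q_4=2·22+3=47
a_5=1:  p_5=1·361+169=530,  q_5=1·47+22=69
(x₁, y₁) = (530, 69);  530² − 59·69² = 1 ✓

530 69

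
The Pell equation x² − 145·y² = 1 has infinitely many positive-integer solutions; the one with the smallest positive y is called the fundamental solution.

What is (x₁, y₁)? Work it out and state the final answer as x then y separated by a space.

[12; 24] for √145; ℓ=1 ⇒ convergent index 1
a_0=12:  p_0=12·1+0=12,  q_0=12·0+1=1
a_1=24:  p_1=24·12+1=289,  q_1=24·1+0=24
→ (289, 24).  Check: 289²=83521, 145·24²=83520, difference 1.

289 24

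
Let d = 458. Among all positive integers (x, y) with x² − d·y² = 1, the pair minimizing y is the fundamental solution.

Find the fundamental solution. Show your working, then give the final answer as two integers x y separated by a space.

√458 = [21; 2,2,42, …], period ℓ=3 (odd) → k=5
step 0: (21, 1)  from 21·(1,0) + (0,1)
step 1: (43, 2)  from 2·(21,1) + (1,0)
…
step 3: (4537, 212)  from 42·(107,5) + (43,2)
step 4: (9181, 429)  from 2·(4537,212) + (107,5)
step 5: (22899, 1070)  from 2·(9181,429) + (4537,212)
(x₁, y₁) = (22899, 1070);  22899² − 458·1070² = 1 ✓

22899 1070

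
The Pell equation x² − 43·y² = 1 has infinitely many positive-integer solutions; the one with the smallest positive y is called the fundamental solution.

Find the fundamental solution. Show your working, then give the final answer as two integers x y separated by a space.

3482 531

[6; 1,1,3,1,5,1,3,1,1,12] for √43; ℓ=10 ⇒ convergent index 9
k=0  a_k=6  p_k/q_k = 6/1
k=1  a_k=1  p_k/q_k = 7/1
k=2  a_k=1  p_k/q_k = 13/2
k=3  a_k=3  p_k/q_k = 46/7
…
k=5  a_k=5  p_k/q_k = 341/52
k=6  a_k=1  p_k/q_k = 400/61
k=7  a_k=3  p_k/q_k = 1541/235
k=8  a_k=1  p_k/q_k = 1941/296
k=9  a_k=1  p_k/q_k = 3482/531
→ (3482, 531).  Check: 3482²=12124324, 43·531²=12124323, difference 1.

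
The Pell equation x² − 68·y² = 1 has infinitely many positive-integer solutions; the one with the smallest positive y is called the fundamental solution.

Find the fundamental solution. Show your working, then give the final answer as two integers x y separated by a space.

√68 → a₀=8, period (4,16); ℓ=2 even so k=1
i=0: a=8 ⇒ p=8, q=1
i=1: a=4 ⇒ p=33, q=4
→ (33, 4).  Check: 33²=1089, 68·4²=1088, difference 1.

33 4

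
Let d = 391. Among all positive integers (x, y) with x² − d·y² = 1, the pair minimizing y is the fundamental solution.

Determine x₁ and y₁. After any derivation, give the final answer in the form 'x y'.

7338680 371133

[19; 1,3,2,2,1,…,3,1,38] for √391; ℓ=16 ⇒ convergent index 15
k=0  a_k=19  p_k/q_k = 19/1
k=1  a_k=1  p_k/q_k = 20/1
k=2  a_k=3  p_k/q_k = 79/4
…
k=4  a_k=2  p_k/q_k = 435/22
…
k=8  a_k=19  p_k/q_k = 52519/2656
k=9  a_k=2  p_k/q_k = 107747/5449
k=10  a_k=1  p_k/q_k = 160266/8105
…
k=12  a_k=2  p_k/q_k = 696292/35213
k=13  a_k=2  p_k/q_k = 1660597/83980
k=14  a_k=3  p_k/q_k = 5678083/287153
k=15  a_k=1  p_k/q_k = 7338680/371133
fundamental: x₁=7338680, y₁=371133  (since 53856224142400 − 391·137739703689 = 1)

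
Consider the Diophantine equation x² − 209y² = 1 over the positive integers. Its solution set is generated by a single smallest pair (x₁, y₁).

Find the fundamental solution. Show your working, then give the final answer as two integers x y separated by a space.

√209 = [14; 2,5,3,2,3,5,2,28, …], period ℓ=8 (even) → k=7
i=0: a=14 ⇒ p=14, q=1
i=1: a=2 ⇒ p=29, q=2
i=2: a=5 ⇒ p=159, q=11
i=3: a=3 ⇒ p=506, q=35
…
i=6: a=5 ⇒ p=21266, q=1471
i=7: a=2 ⇒ p=46551, q=3220
→ (46551, 3220).  Check: 46551²=2166995601, 209·3220²=2166995600, difference 1.

46551 3220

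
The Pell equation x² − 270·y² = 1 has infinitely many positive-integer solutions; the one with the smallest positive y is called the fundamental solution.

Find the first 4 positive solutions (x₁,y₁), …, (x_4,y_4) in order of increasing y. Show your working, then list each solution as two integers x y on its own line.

√270 → a₀=16, period (2,3,6,3,2,32); ℓ=6 even so k=5
step 0: (16, 1)  from 16·(1,0) + (0,1)
…
step 4: (2284, 139)  from 3·(723,44) + (115,7)
step 5: (5291, 322)  from 2·(2284,139) + (723,44)
fundamental: x₁=5291, y₁=322  (since 27994681 − 270·103684 = 1)
(x_2, y_2) = (5291·5291 + 270·322·322, 5291·322 + 322·5291) = (55989361, 3407404)
(x_3, y_3) = (5291·55989361 + 270·322·3407404, 5291·3407404 + 322·55989361) = (592479412811, 36057148806)
(x_4, y_4) = (5291·592479412811 + 270·322·36057148806, 5291·36057148806 + 322·592479412811) = (6269617090376641, 381556745257688)

5291 322
55989361 3407404
592479412811 36057148806
6269617090376641 381556745257688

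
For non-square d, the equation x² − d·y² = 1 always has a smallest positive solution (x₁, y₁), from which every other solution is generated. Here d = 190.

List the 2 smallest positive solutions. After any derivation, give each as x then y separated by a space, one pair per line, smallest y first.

[13; 1,3,1,1,1,…,3,1,26] for √190; ℓ=14 ⇒ convergent index 13
step 0: (13, 1)  from 13·(1,0) + (0,1)
…
step 3: (69, 5)  from 1·(55,4) + (14,1)
…
step 7: (1213, 88)  from 2·(510,37) + (193,14)
…
step 12: (40787, 2959)  from 3·(11234,815) + (7085,514)
step 13: (52021, 3774)  from 1·(40787,2959) + (11234,815)
→ (52021, 3774).  Check: 52021²=2706184441, 190·3774²=2706184440, difference 1.
(52021+3774√190)^2 = 5412368881 + 392654508√190

52021 3774
5412368881 392654508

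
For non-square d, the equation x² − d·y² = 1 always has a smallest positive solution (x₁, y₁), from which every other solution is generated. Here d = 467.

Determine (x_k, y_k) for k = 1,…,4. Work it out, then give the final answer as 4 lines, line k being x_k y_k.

d=467: √d = [21; 1,1,1,1,3,…,1,1,42] (ℓ=14, even), read p_13/q_13
step 0: (21, 1)  from 21·(1,0) + (0,1)
…
step 2: (43, 2)  from 1·(22,1) + (21,1)
…
step 5: (389, 18)  from 3·(108,5) + (65,3)
step 6: (1275, 59)  from 3·(389,18) + (108,5)
…
step 12: (991929, 45901)  from 1·(633697,29324) + (358232,16577)
step 13: (1625626, 75225)  from 1·(991929,45901) + (633697,29324)
fundamental: x₁=1625626, y₁=75225  (since 2642659891876 − 467·5658800625 = 1)
k=2:  x_2 = 1625626·1625626+467·75225·75225 = 5285319783751,  y_2 = 1625626·75225+75225·1625626 = 244575431700
k=3:  x_3 = 1625626·5285319783751+467·75225·244575431700 = 17183906517558380626,  y_3 = 1625626·244575431700+75225·5285319783751 = 795176361465413175
k=4:  x_4 = 1625626·17183906517558380626+467·75225·795176361465413175 = 55869210433019434807260001,  y_4 = 1625626·795176361465413175+75225·17183906517558380626 = 2585318735566902940613400

1625626 75225
5285319783751 244575431700
17183906517558380626 795176361465413175
55869210433019434807260001 2585318735566902940613400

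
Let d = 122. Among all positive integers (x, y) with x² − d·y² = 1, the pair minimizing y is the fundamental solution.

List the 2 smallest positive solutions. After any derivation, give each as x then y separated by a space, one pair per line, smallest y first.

√122 → a₀=11, period (22); ℓ=1 odd so k=1
k=0  a_k=11  p_k/q_k = 11/1
k=1  a_k=22  p_k/q_k = 243/22
→ (243, 22).  Check: 243²=59049, 122·22²=59048, difference 1.
n=2: (243,22)∘(243,22) = (243·243+122·22·22, 243·22+22·243) = (118097,10692)

243 22
118097 10692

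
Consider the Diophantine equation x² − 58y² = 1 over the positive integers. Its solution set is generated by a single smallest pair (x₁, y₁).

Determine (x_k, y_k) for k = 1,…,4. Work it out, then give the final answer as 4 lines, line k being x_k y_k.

19603 2574
768555217 100916244
30131975818099 3956522259690
1181354243155834177 155119411612489896

√58 = [7; 1,1,1,1,1,1,14, …], period ℓ=7 (odd) → k=13
i=0: a=7 ⇒ p=7, q=1
i=1: a=1 ⇒ p=8, q=1
…
i=3: a=1 ⇒ p=23, q=3
i=4: a=1 ⇒ p=38, q=5
i=5: a=1 ⇒ p=61, q=8
i=6: a=1 ⇒ p=99, q=13
…
i=10: a=1 ⇒ p=4539, q=596
…
i=12: a=1 ⇒ p=12071, q=1585
i=13: a=1 ⇒ p=19603, q=2574
→ (19603, 2574).  Check: 19603²=384277609, 58·2574²=384277608, difference 1.
(19603+2574√58)^2 = 768555217 + 100916244√58
(19603+2574√58)^3 = 30131975818099 + 3956522259690√58
(19603+2574√58)^4 = 1181354243155834177 + 155119411612489896√58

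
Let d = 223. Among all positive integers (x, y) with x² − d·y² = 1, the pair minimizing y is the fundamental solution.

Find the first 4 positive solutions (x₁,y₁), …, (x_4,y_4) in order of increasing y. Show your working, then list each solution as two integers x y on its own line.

224 15
100351 6720
44957024 3010545
20140646401 1348717440

√223 = [14; 1,13,1,28, …], period ℓ=4 (even) → k=3
k=0  a_k=14  p_k/q_k = 14/1
…
k=2  a_k=13  p_k/q_k = 209/14
k=3  a_k=1  p_k/q_k = 224/15
(x₁, y₁) = (224, 15);  224² − 223·15² = 1 ✓
n=2: (224,15)∘(224,15) = (224·224+223·15·15, 224·15+15·224) = (100351,6720)
n=3: (100351,6720)∘(224,15) = (224·100351+223·15·6720, 224·6720+15·100351) = (44957024,3010545)
n=4: (44957024,3010545)∘(224,15) = (224·44957024+223·15·3010545, 224·3010545+15·44957024) = (20140646401,1348717440)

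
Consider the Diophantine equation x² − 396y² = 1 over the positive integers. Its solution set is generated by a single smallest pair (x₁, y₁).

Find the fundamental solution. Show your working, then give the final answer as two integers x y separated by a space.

√396 = [19; 1,8,1,38, …], period ℓ=4 (even) → k=3
a_0=19:  p_0=19·1+0=19,  q_0=19·0+1=1
…
a_2=8:  p_2=8·20+19=179,  q_2=8·1+1=9
a_3=1:  p_3=1·179+20=199,  q_3=1·9+1=10
fundamental: x₁=199, y₁=10  (since 39601 − 396·100 = 1)

199 10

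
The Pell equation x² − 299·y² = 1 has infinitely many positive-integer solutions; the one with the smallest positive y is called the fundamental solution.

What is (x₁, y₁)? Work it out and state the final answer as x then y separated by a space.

√299 = [17; 3,2,3,34, …], period ℓ=4 (even) → k=3
step 0: (17, 1)  from 17·(1,0) + (0,1)
step 1: (52, 3)  from 3·(17,1) + (1,0)
step 2: (121, 7)  from 2·(52,3) + (17,1)
step 3: (415, 24)  from 3·(121,7) + (52,3)
fundamental: x₁=415, y₁=24  (since 172225 − 299·576 = 1)

415 24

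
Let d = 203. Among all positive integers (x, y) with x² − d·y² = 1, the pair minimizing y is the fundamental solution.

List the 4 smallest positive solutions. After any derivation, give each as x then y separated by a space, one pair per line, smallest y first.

√203 = [14; 4,28, …], period ℓ=2 (even) → k=1
step 0: (14, 1)  from 14·(1,0) + (0,1)
step 1: (57, 4)  from 4·(14,1) + (1,0)
fundamental: x₁=57, y₁=4  (since 3249 − 203·16 = 1)
n=2: (57,4)∘(57,4) = (57·57+203·4·4, 57·4+4·57) = (6497,456)
n=3: (6497,456)∘(57,4) = (57·6497+203·4·456, 57·456+4·6497) = (740601,51980)
n=4: (740601,51980)∘(57,4) = (57·740601+203·4·51980, 57·51980+4·740601) = (84422017,5925264)

57 4
6497 456
740601 51980
84422017 5925264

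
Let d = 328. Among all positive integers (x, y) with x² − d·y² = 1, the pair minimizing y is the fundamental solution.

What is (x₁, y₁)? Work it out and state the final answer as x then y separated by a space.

163 9

√328 → a₀=18, period (9,36); ℓ=2 even so k=1
i=0: a=18 ⇒ p=18, q=1
i=1: a=9 ⇒ p=163, q=9
fundamental: x₁=163, y₁=9  (since 26569 − 328·81 = 1)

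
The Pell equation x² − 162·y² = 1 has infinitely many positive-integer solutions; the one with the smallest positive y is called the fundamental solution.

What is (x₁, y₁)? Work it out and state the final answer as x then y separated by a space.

[12; 1,2,1,2,12,2,1,2,1,24] for √162; ℓ=10 ⇒ convergent index 9
k=0  a_k=12  p_k/q_k = 12/1
k=1  a_k=1  p_k/q_k = 13/1
…
k=5  a_k=12  p_k/q_k = 1731/136
…
k=8  a_k=2  p_k/q_k = 14268/1121
k=9  a_k=1  p_k/q_k = 19601/1540
(x₁, y₁) = (19601, 1540);  19601² − 162·1540² = 1 ✓

19601 1540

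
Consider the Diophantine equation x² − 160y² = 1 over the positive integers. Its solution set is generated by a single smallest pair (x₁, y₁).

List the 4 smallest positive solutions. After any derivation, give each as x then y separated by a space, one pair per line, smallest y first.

√160 = [12; 1,1,1,5,1,1,1,24, …], period ℓ=8 (even) → k=7
k=0  a_k=12  p_k/q_k = 12/1
k=1  a_k=1  p_k/q_k = 13/1
k=2  a_k=1  p_k/q_k = 25/2
k=3  a_k=1  p_k/q_k = 38/3
…
k=6  a_k=1  p_k/q_k = 468/37
k=7  a_k=1  p_k/q_k = 721/57
→ (721, 57).  Check: 721²=519841, 160·57²=519840, difference 1.
k=2:  x_2 = 721·721+160·57·57 = 1039681,  y_2 = 721·57+57·721 = 82194
k=3:  x_3 = 721·1039681+160·57·82194 = 1499219281,  y_3 = 721·82194+57·1039681 = 118523691
k=4:  x_4 = 721·1499219281+160·57·118523691 = 2161873163521,  y_4 = 721·118523691+57·1499219281 = 170911080228

721 57
1039681 82194
1499219281 118523691
2161873163521 170911080228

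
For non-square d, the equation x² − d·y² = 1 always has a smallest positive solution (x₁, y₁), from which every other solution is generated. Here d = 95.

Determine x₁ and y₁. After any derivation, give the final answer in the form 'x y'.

√95 = [9; 1,2,1,18, …], period ℓ=4 (even) → k=3
k=0  a_k=9  p_k/q_k = 9/1
k=1  a_k=1  p_k/q_k = 10/1
k=2  a_k=2  p_k/q_k = 29/3
k=3  a_k=1  p_k/q_k = 39/4
(x₁, y₁) = (39, 4);  39² − 95·4² = 1 ✓

39 4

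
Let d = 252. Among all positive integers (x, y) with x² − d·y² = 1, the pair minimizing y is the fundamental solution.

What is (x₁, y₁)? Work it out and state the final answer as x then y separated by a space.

127 8

√252 = [15; 1,6,1,30, …], period ℓ=4 (even) → k=3
i=0: a=15 ⇒ p=15, q=1
i=1: a=1 ⇒ p=16, q=1
i=2: a=6 ⇒ p=111, q=7
i=3: a=1 ⇒ p=127, q=8
(x₁, y₁) = (127, 8);  127² − 252·8² = 1 ✓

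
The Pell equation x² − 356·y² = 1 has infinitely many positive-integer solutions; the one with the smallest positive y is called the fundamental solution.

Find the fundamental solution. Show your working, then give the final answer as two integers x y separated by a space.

[18; 1,6,1,1,2,…,6,1,36] for √356; ℓ=14 ⇒ convergent index 13
k=0  a_k=18  p_k/q_k = 18/1
k=1  a_k=1  p_k/q_k = 19/1
k=2  a_k=6  p_k/q_k = 132/7
k=3  a_k=1  p_k/q_k = 151/8
k=4  a_k=1  p_k/q_k = 283/15
k=5  a_k=2  p_k/q_k = 717/38
…
k=7  a_k=8  p_k/q_k = 8717/462
k=8  a_k=1  p_k/q_k = 9717/515
…
k=11  a_k=1  p_k/q_k = 66019/3499
k=12  a_k=6  p_k/q_k = 433982/23001
k=13  a_k=1  p_k/q_k = 500001/26500
(x₁, y₁) = (500001, 26500);  500001² − 356·26500² = 1 ✓

500001 26500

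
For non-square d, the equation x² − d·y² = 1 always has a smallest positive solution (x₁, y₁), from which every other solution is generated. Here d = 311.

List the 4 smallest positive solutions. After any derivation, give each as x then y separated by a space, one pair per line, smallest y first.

16883880 957397
570130807708799 32329152120720
19252040283316857636360 1091683049815963029803
650098275797375082487964044801 36863691222253451430108430560

[17; 1,1,1,2,1,…,1,1,34] for √311; ℓ=16 ⇒ convergent index 15
step 0: (17, 1)  from 17·(1,0) + (0,1)
step 1: (18, 1)  from 1·(17,1) + (1,0)
step 2: (35, 2)  from 1·(18,1) + (17,1)
…
step 5: (194, 11)  from 1·(141,8) + (53,3)
…
step 8: (71158, 4035)  from 17·(4109,233) + (1305,74)
step 9: (217583, 12338)  from 3·(71158,4035) + (4109,233)
…
step 11: (1594239, 90401)  from 1·(1376656,78063) + (217583,12338)
…
step 13: (6159373, 349266)  from 1·(4565134,258865) + (1594239,90401)
step 14: (10724507, 608131)  from 1·(6159373,349266) + (4565134,258865)
step 15: (16883880, 957397)  from 1·(10724507,608131) + (6159373,349266)
(x₁, y₁) = (16883880, 957397);  16883880² − 311·957397² = 1 ✓
n=2: (16883880,957397)∘(16883880,957397) = (16883880·16883880+311·957397·957397, 16883880·957397+957397·16883880) = (570130807708799,32329152120720)
n=3: (570130807708799,32329152120720)∘(16883880,957397) = (16883880·570130807708799+311·957397·32329152120720, 16883880·32329152120720+957397·570130807708799) = (19252040283316857636360,1091683049815963029803)
n=4: (19252040283316857636360,1091683049815963029803)∘(16883880,957397) = (16883880·19252040283316857636360+311·957397·1091683049815963029803, 16883880·1091683049815963029803+957397·19252040283316857636360) = (650098275797375082487964044801,36863691222253451430108430560)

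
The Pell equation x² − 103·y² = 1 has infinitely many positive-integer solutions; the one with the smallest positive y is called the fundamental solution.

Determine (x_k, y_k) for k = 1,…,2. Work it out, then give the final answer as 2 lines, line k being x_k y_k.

d=103: √d = [10; 6,1,2,1,1,9,1,1,2,1,6,20] (ℓ=12, even), read p_11/q_11
a_0=10:  p_0=10·1+0=10,  q_0=10·0+1=1
a_1=6:  p_1=6·10+1=61,  q_1=6·1+0=6
a_2=1:  p_2=1·61+10=71,  q_2=1·6+1=7
a_3=2:  p_3=2·71+61=203,  q_3=2·7+6=20
…
a_5=1:  p_5=1·274+203=477,  q_5=1·27+20=47
…
a_7=1:  p_7=1·4567+477=5044,  q_7=1·450+47=497
a_8=1:  p_8=1·5044+4567=9611,  q_8=1·497+450=947
a_9=2:  p_9=2·9611+5044=24266,  q_9=2·947+497=2391
a_10=1:  p_10=1·24266+9611=33877,  q_10=1·2391+947=3338
a_11=6:  p_11=6·33877+24266=227528,  q_11=6·3338+2391=22419
(x₁, y₁) = (227528, 22419);  227528² − 103·22419² = 1 ✓
(227528+22419√103)^2 = 103537981567 + 10201900464√103

227528 22419
103537981567 10201900464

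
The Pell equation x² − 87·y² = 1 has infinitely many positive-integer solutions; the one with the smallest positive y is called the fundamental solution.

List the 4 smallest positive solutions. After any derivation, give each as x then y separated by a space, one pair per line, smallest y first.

[9; 3,18] for √87; ℓ=2 ⇒ convergent index 1
k=0  a_k=9  p_k/q_k = 9/1
k=1  a_k=3  p_k/q_k = 28/3
fundamental: x₁=28, y₁=3  (since 784 − 87·9 = 1)
(x_2, y_2) = (28·28 + 87·3·3, 28·3 + 3·28) = (1567, 168)
(x_3, y_3) = (28·1567 + 87·3·168, 28·168 + 3·1567) = (87724, 9405)
(x_4, y_4) = (28·87724 + 87·3·9405, 28·9405 + 3·87724) = (4910977, 526512)

28 3
1567 168
87724 9405
4910977 526512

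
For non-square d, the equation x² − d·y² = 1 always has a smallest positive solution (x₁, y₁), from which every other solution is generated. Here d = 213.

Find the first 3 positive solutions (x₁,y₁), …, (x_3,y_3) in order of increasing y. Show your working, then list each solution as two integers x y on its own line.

[14; 1,1,2,6,1,8,1,6,2,1,1,28] for √213; ℓ=12 ⇒ convergent index 11
k=0  a_k=14  p_k/q_k = 14/1
…
k=2  a_k=1  p_k/q_k = 29/2
…
k=4  a_k=6  p_k/q_k = 467/32
…
k=6  a_k=8  p_k/q_k = 4787/328
…
k=9  a_k=2  p_k/q_k = 78825/5401
k=10  a_k=1  p_k/q_k = 115574/7919
k=11  a_k=1  p_k/q_k = 194399/13320
→ (194399, 13320).  Check: 194399²=37790971201, 213·13320²=37790971200, difference 1.
(194399+13320√213)^2 = 75581942401 + 5178789360√213
(194399+13320√213)^3 = 29386108041429599 + 2013502945575960√213

194399 13320
75581942401 5178789360
29386108041429599 2013502945575960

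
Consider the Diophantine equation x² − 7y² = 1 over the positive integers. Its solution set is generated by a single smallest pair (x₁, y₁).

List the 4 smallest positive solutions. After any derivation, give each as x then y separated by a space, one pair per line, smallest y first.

[2; 1,1,1,4] for √7; ℓ=4 ⇒ convergent index 3
step 0: (2, 1)  from 2·(1,0) + (0,1)
…
step 2: (5, 2)  from 1·(3,1) + (2,1)
step 3: (8, 3)  from 1·(5,2) + (3,1)
(x₁, y₁) = (8, 3);  8² − 7·3² = 1 ✓
(8+3√7)^2 = 127 + 48√7
(8+3√7)^3 = 2024 + 765√7
(8+3√7)^4 = 32257 + 12192√7

8 3
127 48
2024 765
32257 12192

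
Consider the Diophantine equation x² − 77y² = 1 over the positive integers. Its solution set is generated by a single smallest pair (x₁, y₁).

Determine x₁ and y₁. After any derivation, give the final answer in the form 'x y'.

d=77: √d = [8; 1,3,2,3,1,16] (ℓ=6, even), read p_5/q_5
step 0: (8, 1)  from 8·(1,0) + (0,1)
step 1: (9, 1)  from 1·(8,1) + (1,0)
…
step 3: (79, 9)  from 2·(35,4) + (9,1)
step 4: (272, 31)  from 3·(79,9) + (35,4)
step 5: (351, 40)  from 1·(272,31) + (79,9)
fundamental: x₁=351, y₁=40  (since 123201 − 77·1600 = 1)

351 40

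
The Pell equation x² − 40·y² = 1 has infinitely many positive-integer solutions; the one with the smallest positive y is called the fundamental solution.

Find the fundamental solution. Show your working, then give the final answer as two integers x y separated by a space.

[6; 3,12] for √40; ℓ=2 ⇒ convergent index 1
step 0: (6, 1)  from 6·(1,0) + (0,1)
step 1: (19, 3)  from 3·(6,1) + (1,0)
fundamental: x₁=19, y₁=3  (since 361 − 40·9 = 1)

19 3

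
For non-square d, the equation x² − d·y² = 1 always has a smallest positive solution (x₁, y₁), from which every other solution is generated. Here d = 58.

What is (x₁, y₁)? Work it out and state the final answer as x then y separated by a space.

19603 2574

√58 → a₀=7, period (1,1,1,1,1,1,14); ℓ=7 odd so k=13
k=0  a_k=7  p_k/q_k = 7/1
k=1  a_k=1  p_k/q_k = 8/1
…
k=3  a_k=1  p_k/q_k = 23/3
k=4  a_k=1  p_k/q_k = 38/5
…
k=10  a_k=1  p_k/q_k = 4539/596
k=11  a_k=1  p_k/q_k = 7532/989
k=12  a_k=1  p_k/q_k = 12071/1585
k=13  a_k=1  p_k/q_k = 19603/2574
→ (19603, 2574).  Check: 19603²=384277609, 58·2574²=384277608, difference 1.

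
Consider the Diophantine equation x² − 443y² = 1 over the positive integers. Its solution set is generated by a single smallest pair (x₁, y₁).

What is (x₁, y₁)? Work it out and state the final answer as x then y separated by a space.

√443 = [21; 21,42, …], period ℓ=2 (even) → k=1
k=0  a_k=21  p_k/q_k = 21/1
k=1  a_k=21  p_k/q_k = 442/21
→ (442, 21).  Check: 442²=195364, 443·21²=195363, difference 1.

442 21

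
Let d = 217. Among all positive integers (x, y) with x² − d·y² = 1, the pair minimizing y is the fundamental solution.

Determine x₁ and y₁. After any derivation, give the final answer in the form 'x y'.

[14; 1,2,1,2,1,…,2,1,28] for √217; ℓ=16 ⇒ convergent index 15
k=0  a_k=14  p_k/q_k = 14/1
…
k=2  a_k=2  p_k/q_k = 44/3
…
k=5  a_k=1  p_k/q_k = 221/15
k=6  a_k=1  p_k/q_k = 383/26
…
k=9  a_k=9  p_k/q_k = 139163/9447
k=10  a_k=1  p_k/q_k = 154218/10469
k=11  a_k=1  p_k/q_k = 293381/19916
…
k=13  a_k=1  p_k/q_k = 1034361/70217
k=14  a_k=2  p_k/q_k = 2809702/190735
k=15  a_k=1  p_k/q_k = 3844063/260952
→ (3844063, 260952).  Check: 3844063²=14776820347969, 217·260952²=14776820347968, difference 1.

3844063 260952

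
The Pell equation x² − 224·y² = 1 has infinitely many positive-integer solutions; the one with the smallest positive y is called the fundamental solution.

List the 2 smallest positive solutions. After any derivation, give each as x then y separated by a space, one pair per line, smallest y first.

15 1
449 30

√224 = [14; 1,28, …], period ℓ=2 (even) → k=1
k=0  a_k=14  p_k/q_k = 14/1
k=1  a_k=1  p_k/q_k = 15/1
fundamental: x₁=15, y₁=1  (since 225 − 224·1 = 1)
(x_2, y_2) = (15·15 + 224·1·1, 15·1 + 1·15) = (449, 30)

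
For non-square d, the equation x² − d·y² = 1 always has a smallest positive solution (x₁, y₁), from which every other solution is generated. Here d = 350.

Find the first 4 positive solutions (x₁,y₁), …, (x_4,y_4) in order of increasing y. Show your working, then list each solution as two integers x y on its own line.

449 24
403201 21552
362074049 19353672
325142092801 17379575904

√350 = [18; 1,2,2,2,1,36, …], period ℓ=6 (even) → k=5
a_0=18:  p_0=18·1+0=18,  q_0=18·0+1=1
a_1=1:  p_1=1·18+1=19,  q_1=1·1+0=1
…
a_3=2:  p_3=2·56+19=131,  q_3=2·3+1=7
a_4=2:  p_4=2·131+56=318,  q_4=2·7+3=17
a_5=1:  p_5=1·318+131=449,  q_5=1·17+7=24
(x₁, y₁) = (449, 24);  449² − 350·24² = 1 ✓
(x_2, y_2) = (449·449 + 350·24·24, 449·24 + 24·449) = (403201, 21552)
(x_3, y_3) = (449·403201 + 350·24·21552, 449·21552 + 24·403201) = (362074049, 19353672)
(x_4, y_4) = (449·362074049 + 350·24·19353672, 449·19353672 + 24·362074049) = (325142092801, 17379575904)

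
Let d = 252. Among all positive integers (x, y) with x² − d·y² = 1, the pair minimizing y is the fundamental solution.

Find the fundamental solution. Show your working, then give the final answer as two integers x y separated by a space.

127 8

√252 → a₀=15, period (1,6,1,30); ℓ=4 even so k=3
a_0=15:  p_0=15·1+0=15,  q_0=15·0+1=1
…
a_2=6:  p_2=6·16+15=111,  q_2=6·1+1=7
a_3=1:  p_3=1·111+16=127,  q_3=1·7+1=8
fundamental: x₁=127, y₁=8  (since 16129 − 252·64 = 1)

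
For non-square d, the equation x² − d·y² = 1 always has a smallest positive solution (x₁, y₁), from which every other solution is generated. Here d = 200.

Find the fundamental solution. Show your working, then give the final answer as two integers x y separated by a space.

√200 = [14; 7,28, …], period ℓ=2 (even) → k=1
step 0: (14, 1)  from 14·(1,0) + (0,1)
step 1: (99, 7)  from 7·(14,1) + (1,0)
fundamental: x₁=99, y₁=7  (since 9801 − 200·49 = 1)

99 7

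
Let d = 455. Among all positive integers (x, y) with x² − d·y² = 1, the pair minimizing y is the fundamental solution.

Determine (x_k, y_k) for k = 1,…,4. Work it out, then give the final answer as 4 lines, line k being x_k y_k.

64 3
8191 384
1048384 49149
134184961 6290688

√455 = [21; 3,42, …], period ℓ=2 (even) → k=1
k=0  a_k=21  p_k/q_k = 21/1
k=1  a_k=3  p_k/q_k = 64/3
fundamental: x₁=64, y₁=3  (since 4096 − 455·9 = 1)
(64+3√455)^2 = 8191 + 384√455
(64+3√455)^3 = 1048384 + 49149√455
(64+3√455)^4 = 134184961 + 6290688√455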